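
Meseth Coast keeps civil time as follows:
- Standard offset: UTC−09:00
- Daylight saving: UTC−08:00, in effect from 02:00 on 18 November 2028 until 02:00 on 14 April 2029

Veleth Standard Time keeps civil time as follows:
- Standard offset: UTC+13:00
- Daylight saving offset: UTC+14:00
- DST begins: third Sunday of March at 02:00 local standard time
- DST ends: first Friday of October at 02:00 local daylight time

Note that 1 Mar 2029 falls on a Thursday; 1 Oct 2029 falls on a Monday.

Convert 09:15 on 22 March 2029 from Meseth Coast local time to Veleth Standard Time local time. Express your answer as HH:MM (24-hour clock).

22 March 2029 lies within the daylight-saving period (18 November 2028 – 14 April 2029), so Meseth Coast is on daylight time, UTC−08:00.
09:15 Meseth Coast + 8h = 17:15 UTC.
1 March 2029 is a Thursday, so the first Sunday is March 4 and the third is March 18.
1 October 2029 is a Monday, so the first Friday is October 5.
At the standard offset (UTC+13:00), 17:15 UTC + 13h = 06:15 Veleth Standard Time standard time (rolling into the next day, 23 March 2029).
The standard-time date in Veleth Standard Time, 23 March 2029, lies within the daylight-saving period (18 March – 5 October), so Veleth Standard Time is on daylight time, UTC+14:00.
17:15 UTC + 14h = 07:15 Veleth Standard Time (rolling into the next day, 23 March 2029).

07:15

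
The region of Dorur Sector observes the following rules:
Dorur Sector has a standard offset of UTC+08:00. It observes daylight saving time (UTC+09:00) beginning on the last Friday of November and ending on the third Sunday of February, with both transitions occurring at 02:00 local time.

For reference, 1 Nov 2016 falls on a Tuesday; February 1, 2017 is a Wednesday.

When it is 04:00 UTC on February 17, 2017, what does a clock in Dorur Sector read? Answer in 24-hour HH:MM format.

13:00

1 November 2016 is a Tuesday, so Fridays fall on 4, 11, 18, 25; the last is November 25.
1 February 2017 is a Wednesday, so the first Sunday is February 5 and the third is February 19.
At the standard offset (UTC+08:00), 04:00 UTC + 8h = 12:00 Dorur Sector standard time.
Daylight saving runs 25 November 2016 – 19 February 2017; the standard-time date in Dorur Sector, February 17, 2017, is inside that window, so Dorur Sector is at UTC+09:00.
04:00 UTC + 9h = 13:00 local.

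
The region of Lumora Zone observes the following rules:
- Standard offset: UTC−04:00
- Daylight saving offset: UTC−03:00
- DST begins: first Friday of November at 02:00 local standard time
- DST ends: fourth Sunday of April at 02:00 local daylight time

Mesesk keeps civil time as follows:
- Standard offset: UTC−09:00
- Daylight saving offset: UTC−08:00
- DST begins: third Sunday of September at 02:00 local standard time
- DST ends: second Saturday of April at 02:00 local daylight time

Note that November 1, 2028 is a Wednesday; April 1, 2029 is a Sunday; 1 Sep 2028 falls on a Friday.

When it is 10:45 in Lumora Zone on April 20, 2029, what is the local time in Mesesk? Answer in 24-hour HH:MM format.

04:45

1 November 2028 is a Wednesday, so the first Friday is November 3.
1 April 2029 is a Sunday, so the first Sunday is April 1 and the fourth is April 22.
Daylight saving runs 3 November 2028 – 22 April 2029; April 20, 2029 is inside that window, so Lumora Zone is at UTC−03:00.
10:45 Lumora Zone + 3h = 13:45 UTC.
1 September 2028 is a Friday, so the first Sunday is September 3 and the third is September 17.
1 April 2029 is a Sunday, so the first Saturday is April 7 and the second is April 14.
At the standard offset (UTC−09:00), 13:45 UTC − 9h = 04:45 Mesesk standard time.
The standard-time date in Mesesk, April 20, 2029, is outside the daylight-saving period (17 September 2028 – 14 April 2029), so Mesesk is on standard time, UTC−09:00.
13:45 UTC − 9h = 04:45 Mesesk.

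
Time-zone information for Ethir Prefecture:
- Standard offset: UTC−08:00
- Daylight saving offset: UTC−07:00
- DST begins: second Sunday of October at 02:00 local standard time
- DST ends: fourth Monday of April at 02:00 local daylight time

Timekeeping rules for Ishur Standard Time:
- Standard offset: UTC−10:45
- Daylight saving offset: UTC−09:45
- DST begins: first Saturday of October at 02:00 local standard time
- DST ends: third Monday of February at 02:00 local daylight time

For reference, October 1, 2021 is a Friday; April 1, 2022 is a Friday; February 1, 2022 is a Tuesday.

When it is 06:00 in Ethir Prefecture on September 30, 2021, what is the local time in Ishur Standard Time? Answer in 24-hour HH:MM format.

03:15

1 October 2021 is a Friday, so the first Sunday is October 3 and the second is October 10.
1 April 2022 is a Friday, so the first Monday is April 4 and the fourth is April 25.
Daylight saving runs 10 October 2021 – 25 April 2022; September 30, 2021 is outside that window, so Ethir Prefecture is on standard time at UTC−08:00.
06:00 Ethir Prefecture + 8h = 14:00 UTC.
1 October 2021 is a Friday, so the first Saturday is October 2.
1 February 2022 is a Tuesday, so the first Monday is February 7 and the third is February 21.
At the standard offset (UTC−10:45), 14:00 UTC − 10h45m = 03:15 Ishur Standard Time standard time.
The standard-time date in Ishur Standard Time, September 30, 2021, does not fall between 2 October 2021 and 21 February 2022, so daylight saving is not in effect and Ishur Standard Time is at UTC−10:45.
14:00 UTC − 10h45m = 03:15 Ishur Standard Time.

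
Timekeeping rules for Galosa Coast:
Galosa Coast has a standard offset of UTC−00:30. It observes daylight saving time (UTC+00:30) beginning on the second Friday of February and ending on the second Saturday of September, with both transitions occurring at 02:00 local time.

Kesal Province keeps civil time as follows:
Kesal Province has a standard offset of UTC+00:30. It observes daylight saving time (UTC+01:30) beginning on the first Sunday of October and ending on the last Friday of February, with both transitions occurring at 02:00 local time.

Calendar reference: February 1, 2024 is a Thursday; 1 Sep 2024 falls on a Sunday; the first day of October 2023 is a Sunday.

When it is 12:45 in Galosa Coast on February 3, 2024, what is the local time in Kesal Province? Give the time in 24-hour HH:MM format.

1 February 2024 is a Thursday, so the first Friday is February 2 and the second is February 9.
1 September 2024 is a Sunday, so the first Saturday is September 7 and the second is September 14.
Daylight saving runs 9 February – 14 September; February 3, 2024 is outside that window, so Galosa Coast is on standard time at UTC−00:30.
12:45 Galosa Coast + 0h30m = 13:15 UTC.
1 October 2023 is a Sunday, so the first Sunday is October 1.
1 February 2024 is a Thursday, so Fridays fall on 2, 9, 16, 23; the last is February 23.
At the standard offset (UTC+00:30), 13:15 UTC + 0h30m = 13:45 Kesal Province standard time.
Daylight saving runs 1 October 2023 – 23 February 2024; the standard-time date in Kesal Province, February 3, 2024, is inside that window, so Kesal Province is at UTC+01:30.
13:15 UTC + 1h30m = 14:45 Kesal Province.

14:45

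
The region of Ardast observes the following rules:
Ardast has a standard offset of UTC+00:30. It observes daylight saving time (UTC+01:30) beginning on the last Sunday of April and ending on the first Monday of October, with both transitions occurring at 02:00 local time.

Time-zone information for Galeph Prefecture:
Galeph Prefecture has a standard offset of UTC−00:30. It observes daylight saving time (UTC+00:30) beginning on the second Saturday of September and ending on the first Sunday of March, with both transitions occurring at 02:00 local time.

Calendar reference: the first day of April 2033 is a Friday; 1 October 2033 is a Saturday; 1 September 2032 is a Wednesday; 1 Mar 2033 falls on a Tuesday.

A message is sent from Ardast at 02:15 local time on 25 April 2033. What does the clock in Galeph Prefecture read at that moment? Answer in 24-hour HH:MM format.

1 April 2033 is a Friday, so Sundays fall on 3, 10, 17, 24; the last is April 24.
1 October 2033 is a Saturday, so the first Monday is October 3.
Daylight saving runs 24 April – 3 October; 25 April 2033 is inside that window, so Ardast is at UTC+01:30.
02:15 Ardast − 1h30m = 00:45 UTC.
1 September 2032 is a Wednesday, so the first Saturday is September 4 and the second is September 11.
1 March 2033 is a Tuesday, so the first Sunday is March 6.
At the standard offset (UTC−00:30), 00:45 UTC − 0h30m = 00:15 Galeph Prefecture standard time.
Daylight saving runs 11 September 2032 – 6 March 2033; the standard-time date in Galeph Prefecture, 25 April 2033, is outside that window, so Galeph Prefecture is on standard time at UTC−00:30.
00:45 UTC − 0h30m = 00:15 Galeph Prefecture.

00:15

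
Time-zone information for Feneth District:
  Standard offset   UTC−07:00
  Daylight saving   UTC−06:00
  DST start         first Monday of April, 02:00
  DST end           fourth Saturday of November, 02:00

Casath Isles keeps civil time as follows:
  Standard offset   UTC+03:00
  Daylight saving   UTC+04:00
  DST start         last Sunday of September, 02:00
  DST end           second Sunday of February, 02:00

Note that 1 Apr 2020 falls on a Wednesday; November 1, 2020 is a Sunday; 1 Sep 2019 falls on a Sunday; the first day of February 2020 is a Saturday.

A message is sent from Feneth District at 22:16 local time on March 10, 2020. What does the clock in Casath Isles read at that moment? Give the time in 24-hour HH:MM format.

1 April 2020 is a Wednesday, so the first Monday is April 6.
1 November 2020 is a Sunday, so the first Saturday is November 7 and the fourth is November 28.
March 10, 2020 is outside the daylight-saving period (6 April – 28 November), so Feneth District is on standard time, UTC−07:00.
22:16 Feneth District + 7h = 05:16 UTC (rolling into the next day, 11 March 2020).
1 September 2019 is a Sunday, so Sundays fall on 1, 8, 15, 22, 29; the last is September 29.
1 February 2020 is a Saturday, so the first Sunday is February 2 and the second is February 9.
At the standard offset (UTC+03:00), 05:16 UTC + 3h = 08:16 Casath Isles standard time.
The standard-time date in Casath Isles, March 11, 2020, does not fall between 29 September 2019 and 9 February 2020, so daylight saving is not in effect and Casath Isles is at UTC+03:00.
05:16 UTC + 3h = 08:16 Casath Isles.

08:16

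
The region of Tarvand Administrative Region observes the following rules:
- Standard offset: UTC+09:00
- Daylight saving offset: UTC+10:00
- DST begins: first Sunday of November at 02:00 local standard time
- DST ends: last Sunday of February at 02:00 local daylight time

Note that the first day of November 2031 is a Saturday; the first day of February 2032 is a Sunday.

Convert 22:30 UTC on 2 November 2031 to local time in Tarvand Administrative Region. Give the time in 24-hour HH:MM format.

1 November 2031 is a Saturday, so the first Sunday is November 2.
1 February 2032 is a Sunday, so Sundays fall on 1, 8, 15, 22, 29; the last is February 29.
At the standard offset (UTC+09:00), 22:30 UTC + 9h = 07:30 Tarvand Administrative Region standard time (rolling into the next day, 3 November 2031).
The standard-time date in Tarvand Administrative Region, 3 November 2031, lies within the daylight-saving period (2 November 2031 – 29 February 2032), so Tarvand Administrative Region is on daylight time, UTC+10:00.
22:30 UTC + 10h = 08:30 local (rolling into the next day, 3 November 2031).

08:30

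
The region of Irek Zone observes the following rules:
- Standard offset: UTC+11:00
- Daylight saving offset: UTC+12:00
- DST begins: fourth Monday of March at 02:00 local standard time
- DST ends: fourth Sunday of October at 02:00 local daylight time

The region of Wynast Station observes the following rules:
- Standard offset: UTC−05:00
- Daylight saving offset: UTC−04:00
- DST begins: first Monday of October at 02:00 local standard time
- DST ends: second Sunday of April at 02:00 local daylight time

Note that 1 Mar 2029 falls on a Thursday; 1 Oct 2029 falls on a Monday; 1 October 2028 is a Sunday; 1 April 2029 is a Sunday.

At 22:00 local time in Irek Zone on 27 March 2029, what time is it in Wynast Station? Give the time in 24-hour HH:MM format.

06:00

1 March 2029 is a Thursday, so the first Monday is March 5 and the fourth is March 26.
1 October 2029 is a Monday, so the first Sunday is October 7 and the fourth is October 28.
Daylight saving runs 26 March – 28 October; 27 March 2029 is inside that window, so Irek Zone is at UTC+12:00.
22:00 Irek Zone − 12h = 10:00 UTC.
1 October 2028 is a Sunday, so the first Monday is October 2.
1 April 2029 is a Sunday, so the first Sunday is April 1 and the second is April 8.
At the standard offset (UTC−05:00), 10:00 UTC − 5h = 05:00 Wynast Station standard time.
The standard-time date in Wynast Station, 27 March 2029, falls between 2 October 2028 and 8 April 2029, so daylight saving is in effect and Wynast Station is at UTC−04:00.
10:00 UTC − 4h = 06:00 Wynast Station.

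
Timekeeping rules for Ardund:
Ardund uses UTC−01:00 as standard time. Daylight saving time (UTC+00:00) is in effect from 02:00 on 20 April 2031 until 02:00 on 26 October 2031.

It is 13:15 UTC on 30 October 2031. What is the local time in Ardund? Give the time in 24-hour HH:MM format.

At the standard offset (UTC−01:00), 13:15 UTC − 1h = 12:15 Ardund standard time.
The standard-time date in Ardund, 30 October 2031, does not fall between 20 April and 26 October, so daylight saving is not in effect and Ardund is at UTC−01:00.
13:15 UTC − 1h = 12:15 local.

12:15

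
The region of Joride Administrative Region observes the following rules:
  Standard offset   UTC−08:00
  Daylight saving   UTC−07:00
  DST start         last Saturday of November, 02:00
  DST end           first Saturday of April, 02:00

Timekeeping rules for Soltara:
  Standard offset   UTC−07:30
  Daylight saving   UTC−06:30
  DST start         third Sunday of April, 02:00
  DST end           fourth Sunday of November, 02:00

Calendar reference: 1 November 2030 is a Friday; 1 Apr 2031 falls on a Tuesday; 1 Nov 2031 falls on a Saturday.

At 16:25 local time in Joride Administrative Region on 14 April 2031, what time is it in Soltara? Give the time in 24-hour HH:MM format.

16:55

1 November 2030 is a Friday, so Saturdays fall on 2, 9, 16, 23, 30; the last is November 30.
1 April 2031 is a Tuesday, so the first Saturday is April 5.
14 April 2031 is outside the daylight-saving period (30 November 2030 – 5 April 2031), so Joride Administrative Region is on standard time, UTC−08:00.
16:25 Joride Administrative Region + 8h = 00:25 UTC (rolling into the next day, 15 April 2031).
1 April 2031 is a Tuesday, so the first Sunday is April 6 and the third is April 20.
1 November 2031 is a Saturday, so the first Sunday is November 2 and the fourth is November 23.
At the standard offset (UTC−07:30), 00:25 UTC − 7h30m = 16:55 Soltara standard time (rolling into the previous day, 14 April 2031).
The standard-time date in Soltara, 14 April 2031, is outside the daylight-saving period (20 April – 23 November), so Soltara is on standard time, UTC−07:30.
00:25 UTC − 7h30m = 16:55 Soltara (rolling into the previous day, 14 April 2031).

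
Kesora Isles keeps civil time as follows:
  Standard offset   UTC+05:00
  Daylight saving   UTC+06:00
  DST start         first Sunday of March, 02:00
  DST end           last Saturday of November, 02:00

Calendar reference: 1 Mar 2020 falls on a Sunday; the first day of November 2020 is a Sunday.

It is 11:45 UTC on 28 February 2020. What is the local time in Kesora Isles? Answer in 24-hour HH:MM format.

1 March 2020 is a Sunday, so the first Sunday is March 1.
1 November 2020 is a Sunday, so Saturdays fall on 7, 14, 21, 28; the last is November 28.
At the standard offset (UTC+05:00), 11:45 UTC + 5h = 16:45 Kesora Isles standard time.
The standard-time date in Kesora Isles, 28 February 2020, is outside the daylight-saving period (1 March – 28 November), so Kesora Isles is on standard time, UTC+05:00.
11:45 UTC + 5h = 16:45 local.

16:45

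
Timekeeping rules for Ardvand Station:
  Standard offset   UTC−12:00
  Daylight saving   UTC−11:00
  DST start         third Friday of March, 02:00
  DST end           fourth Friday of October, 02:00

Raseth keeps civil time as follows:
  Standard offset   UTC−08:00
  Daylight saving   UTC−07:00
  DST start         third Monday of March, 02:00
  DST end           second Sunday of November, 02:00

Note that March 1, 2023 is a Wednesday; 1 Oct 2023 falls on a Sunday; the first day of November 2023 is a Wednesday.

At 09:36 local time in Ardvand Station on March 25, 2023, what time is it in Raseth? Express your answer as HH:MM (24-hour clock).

13:36

1 March 2023 is a Wednesday, so the first Friday is March 3 and the third is March 17.
1 October 2023 is a Sunday, so the first Friday is October 6 and the fourth is October 27.
March 25, 2023 lies within the daylight-saving period (17 March – 27 October), so Ardvand Station is on daylight time, UTC−11:00.
09:36 Ardvand Station + 11h = 20:36 UTC.
1 March 2023 is a Wednesday, so the first Monday is March 6 and the third is March 20.
1 November 2023 is a Wednesday, so the first Sunday is November 5 and the second is November 12.
At the standard offset (UTC−08:00), 20:36 UTC − 8h = 12:36 Raseth standard time.
The standard-time date in Raseth, March 25, 2023, falls between 20 March and 12 November, so daylight saving is in effect and Raseth is at UTC−07:00.
20:36 UTC − 7h = 13:36 Raseth.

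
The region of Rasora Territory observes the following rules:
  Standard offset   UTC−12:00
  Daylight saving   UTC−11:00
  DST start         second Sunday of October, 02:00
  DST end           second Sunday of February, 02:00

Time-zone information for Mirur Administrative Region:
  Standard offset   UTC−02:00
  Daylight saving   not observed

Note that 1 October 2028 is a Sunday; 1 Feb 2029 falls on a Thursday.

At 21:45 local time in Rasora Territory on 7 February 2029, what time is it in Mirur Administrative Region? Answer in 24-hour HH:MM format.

06:45

1 October 2028 is a Sunday, so the first Sunday is October 1 and the second is October 8.
1 February 2029 is a Thursday, so the first Sunday is February 4 and the second is February 11.
7 February 2029 falls between 8 October 2028 and 11 February 2029, so daylight saving is in effect and Rasora Territory is at UTC−11:00.
21:45 Rasora Territory + 11h = 08:45 UTC (rolling into the next day, 8 February 2029).
Mirur Administrative Region stays on UTC−02:00 all year.
08:45 UTC − 2h = 06:45 Mirur Administrative Region.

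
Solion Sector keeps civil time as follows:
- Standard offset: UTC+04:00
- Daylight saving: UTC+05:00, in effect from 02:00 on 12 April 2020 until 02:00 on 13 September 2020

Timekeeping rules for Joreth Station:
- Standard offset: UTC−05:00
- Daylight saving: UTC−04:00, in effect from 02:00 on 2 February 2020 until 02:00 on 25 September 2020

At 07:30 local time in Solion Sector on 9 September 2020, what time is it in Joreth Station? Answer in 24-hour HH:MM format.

Daylight saving runs 12 April – 13 September; 9 September 2020 is inside that window, so Solion Sector is at UTC+05:00.
07:30 Solion Sector − 5h = 02:30 UTC.
At the standard offset (UTC−05:00), 02:30 UTC − 5h = 21:30 Joreth Station standard time (rolling into the previous day, 8 September 2020).
The standard-time date in Joreth Station, 8 September 2020, falls between 2 February and 25 September, so daylight saving is in effect and Joreth Station is at UTC−04:00.
02:30 UTC − 4h = 22:30 Joreth Station (rolling into the previous day, 8 September 2020).

22:30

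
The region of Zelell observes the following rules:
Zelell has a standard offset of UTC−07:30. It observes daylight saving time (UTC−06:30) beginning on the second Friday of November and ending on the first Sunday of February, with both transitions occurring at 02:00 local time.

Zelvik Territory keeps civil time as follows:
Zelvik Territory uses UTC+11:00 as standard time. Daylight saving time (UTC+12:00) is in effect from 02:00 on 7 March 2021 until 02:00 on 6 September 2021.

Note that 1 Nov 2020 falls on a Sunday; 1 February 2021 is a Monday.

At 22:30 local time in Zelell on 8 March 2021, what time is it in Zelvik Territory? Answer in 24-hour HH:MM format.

18:00

1 November 2020 is a Sunday, so the first Friday is November 6 and the second is November 13.
1 February 2021 is a Monday, so the first Sunday is February 7.
8 March 2021 is outside the daylight-saving period (13 November 2020 – 7 February 2021), so Zelell is on standard time, UTC−07:30.
22:30 Zelell + 7h30m = 06:00 UTC (rolling into the next day, 9 March 2021).
At the standard offset (UTC+11:00), 06:00 UTC + 11h = 17:00 Zelvik Territory standard time.
Daylight saving runs 7 March – 6 September; the standard-time date in Zelvik Territory, 9 March 2021, is inside that window, so Zelvik Territory is at UTC+12:00.
06:00 UTC + 12h = 18:00 Zelvik Territory.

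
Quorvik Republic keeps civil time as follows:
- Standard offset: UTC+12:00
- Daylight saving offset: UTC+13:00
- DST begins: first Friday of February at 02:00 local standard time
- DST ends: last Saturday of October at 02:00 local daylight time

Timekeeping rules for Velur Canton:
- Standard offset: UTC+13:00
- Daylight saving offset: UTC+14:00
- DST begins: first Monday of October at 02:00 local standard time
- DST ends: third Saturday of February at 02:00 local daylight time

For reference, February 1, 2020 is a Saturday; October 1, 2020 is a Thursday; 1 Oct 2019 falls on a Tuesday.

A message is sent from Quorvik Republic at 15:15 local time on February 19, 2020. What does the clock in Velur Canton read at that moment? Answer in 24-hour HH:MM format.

1 February 2020 is a Saturday, so the first Friday is February 7.
1 October 2020 is a Thursday, so Saturdays fall on 3, 10, 17, 24, 31; the last is October 31.
February 19, 2020 lies within the daylight-saving period (7 February – 31 October), so Quorvik Republic is on daylight time, UTC+13:00.
15:15 Quorvik Republic − 13h = 02:15 UTC.
1 October 2019 is a Tuesday, so the first Monday is October 7.
1 February 2020 is a Saturday, so the first Saturday is February 1 and the third is February 15.
At the standard offset (UTC+13:00), 02:15 UTC + 13h = 15:15 Velur Canton standard time.
Daylight saving runs 7 October 2019 – 15 February 2020; the standard-time date in Velur Canton, February 19, 2020, is outside that window, so Velur Canton is on standard time at UTC+13:00.
02:15 UTC + 13h = 15:15 Velur Canton.

15:15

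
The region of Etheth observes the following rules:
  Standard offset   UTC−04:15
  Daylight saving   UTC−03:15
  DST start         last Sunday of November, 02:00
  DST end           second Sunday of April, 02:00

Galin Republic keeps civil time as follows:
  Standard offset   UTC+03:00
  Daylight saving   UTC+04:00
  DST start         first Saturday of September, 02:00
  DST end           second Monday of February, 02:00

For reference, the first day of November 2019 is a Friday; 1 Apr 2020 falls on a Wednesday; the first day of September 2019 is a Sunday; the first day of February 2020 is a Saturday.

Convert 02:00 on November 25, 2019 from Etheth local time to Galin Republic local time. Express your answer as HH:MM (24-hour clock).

1 November 2019 is a Friday, so Sundays fall on 3, 10, 17, 24; the last is November 24.
1 April 2020 is a Wednesday, so the first Sunday is April 5 and the second is April 12.
November 25, 2019 lies within the daylight-saving period (24 November 2019 – 12 April 2020), so Etheth is on daylight time, UTC−03:15.
02:00 Etheth + 3h15m = 05:15 UTC.
1 September 2019 is a Sunday, so the first Saturday is September 7.
1 February 2020 is a Saturday, so the first Monday is February 3 and the second is February 10.
At the standard offset (UTC+03:00), 05:15 UTC + 3h = 08:15 Galin Republic standard time.
The standard-time date in Galin Republic, November 25, 2019, lies within the daylight-saving period (7 September 2019 – 10 February 2020), so Galin Republic is on daylight time, UTC+04:00.
05:15 UTC + 4h = 09:15 Galin Republic.

09:15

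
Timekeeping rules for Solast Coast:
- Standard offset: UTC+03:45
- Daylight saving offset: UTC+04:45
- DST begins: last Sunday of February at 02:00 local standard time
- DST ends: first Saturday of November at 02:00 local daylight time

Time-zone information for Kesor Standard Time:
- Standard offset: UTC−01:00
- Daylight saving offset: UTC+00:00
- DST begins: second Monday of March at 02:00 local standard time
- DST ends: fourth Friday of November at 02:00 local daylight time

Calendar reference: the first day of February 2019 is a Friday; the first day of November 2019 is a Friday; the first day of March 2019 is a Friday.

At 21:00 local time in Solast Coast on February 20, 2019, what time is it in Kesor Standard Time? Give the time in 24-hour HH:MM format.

1 February 2019 is a Friday, so Sundays fall on 3, 10, 17, 24; the last is February 24.
1 November 2019 is a Friday, so the first Saturday is November 2.
February 20, 2019 is outside the daylight-saving period (24 February – 2 November), so Solast Coast is on standard time, UTC+03:45.
21:00 Solast Coast − 3h45m = 17:15 UTC.
1 March 2019 is a Friday, so the first Monday is March 4 and the second is March 11.
1 November 2019 is a Friday, so the first Friday is November 1 and the fourth is November 22.
At the standard offset (UTC−01:00), 17:15 UTC − 1h = 16:15 Kesor Standard Time standard time.
The standard-time date in Kesor Standard Time, February 20, 2019, does not fall between 11 March and 22 November, so daylight saving is not in effect and Kesor Standard Time is at UTC−01:00.
17:15 UTC − 1h = 16:15 Kesor Standard Time.

16:15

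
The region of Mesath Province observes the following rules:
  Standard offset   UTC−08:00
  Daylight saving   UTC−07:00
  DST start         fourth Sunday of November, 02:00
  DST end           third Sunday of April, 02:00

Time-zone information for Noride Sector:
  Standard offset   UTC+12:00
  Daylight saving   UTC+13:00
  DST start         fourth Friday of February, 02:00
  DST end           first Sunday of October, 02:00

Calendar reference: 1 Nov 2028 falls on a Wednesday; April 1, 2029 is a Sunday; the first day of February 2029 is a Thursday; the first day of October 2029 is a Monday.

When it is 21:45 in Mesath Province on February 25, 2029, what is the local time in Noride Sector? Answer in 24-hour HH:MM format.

1 November 2028 is a Wednesday, so the first Sunday is November 5 and the fourth is November 26.
1 April 2029 is a Sunday, so the first Sunday is April 1 and the third is April 15.
February 25, 2029 falls between 26 November 2028 and 15 April 2029, so daylight saving is in effect and Mesath Province is at UTC−07:00.
21:45 Mesath Province + 7h = 04:45 UTC (rolling into the next day, 26 February 2029).
1 February 2029 is a Thursday, so the first Friday is February 2 and the fourth is February 23.
1 October 2029 is a Monday, so the first Sunday is October 7.
At the standard offset (UTC+12:00), 04:45 UTC + 12h = 16:45 Noride Sector standard time.
The standard-time date in Noride Sector, February 26, 2029, falls between 23 February and 7 October, so daylight saving is in effect and Noride Sector is at UTC+13:00.
04:45 UTC + 13h = 17:45 Noride Sector.

17:45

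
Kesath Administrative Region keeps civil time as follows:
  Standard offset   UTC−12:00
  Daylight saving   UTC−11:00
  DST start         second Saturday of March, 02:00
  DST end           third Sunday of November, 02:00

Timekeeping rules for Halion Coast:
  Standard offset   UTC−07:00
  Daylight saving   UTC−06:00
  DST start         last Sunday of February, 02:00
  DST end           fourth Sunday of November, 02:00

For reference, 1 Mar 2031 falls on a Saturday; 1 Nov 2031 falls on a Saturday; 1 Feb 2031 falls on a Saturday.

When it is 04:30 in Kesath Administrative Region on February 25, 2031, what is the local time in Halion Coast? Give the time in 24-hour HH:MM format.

1 March 2031 is a Saturday, so the first Saturday is March 1 and the second is March 8.
1 November 2031 is a Saturday, so the first Sunday is November 2 and the third is November 16.
February 25, 2031 is outside the daylight-saving period (8 March – 16 November), so Kesath Administrative Region is on standard time, UTC−12:00.
04:30 Kesath Administrative Region + 12h = 16:30 UTC.
1 February 2031 is a Saturday, so Sundays fall on 2, 9, 16, 23; the last is February 23.
1 November 2031 is a Saturday, so the first Sunday is November 2 and the fourth is November 23.
At the standard offset (UTC−07:00), 16:30 UTC − 7h = 09:30 Halion Coast standard time.
Daylight saving runs 23 February – 23 November; the standard-time date in Halion Coast, February 25, 2031, is inside that window, so Halion Coast is at UTC−06:00.
16:30 UTC − 6h = 10:30 Halion Coast.

10:30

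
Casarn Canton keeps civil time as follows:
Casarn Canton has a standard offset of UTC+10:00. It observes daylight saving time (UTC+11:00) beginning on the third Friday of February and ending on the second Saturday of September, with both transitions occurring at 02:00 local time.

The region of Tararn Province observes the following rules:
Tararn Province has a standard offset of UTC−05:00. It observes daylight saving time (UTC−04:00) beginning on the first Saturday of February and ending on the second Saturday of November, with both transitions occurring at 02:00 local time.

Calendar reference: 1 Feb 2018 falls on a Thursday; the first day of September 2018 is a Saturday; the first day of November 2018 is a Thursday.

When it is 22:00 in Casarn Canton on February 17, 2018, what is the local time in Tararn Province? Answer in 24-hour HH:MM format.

07:00

1 February 2018 is a Thursday, so the first Friday is February 2 and the third is February 16.
1 September 2018 is a Saturday, so the first Saturday is September 1 and the second is September 8.
February 17, 2018 lies within the daylight-saving period (16 February – 8 September), so Casarn Canton is on daylight time, UTC+11:00.
22:00 Casarn Canton − 11h = 11:00 UTC.
1 February 2018 is a Thursday, so the first Saturday is February 3.
1 November 2018 is a Thursday, so the first Saturday is November 3 and the second is November 10.
At the standard offset (UTC−05:00), 11:00 UTC − 5h = 06:00 Tararn Province standard time.
Daylight saving runs 3 February – 10 November; the standard-time date in Tararn Province, February 17, 2018, is inside that window, so Tararn Province is at UTC−04:00.
11:00 UTC − 4h = 07:00 Tararn Province.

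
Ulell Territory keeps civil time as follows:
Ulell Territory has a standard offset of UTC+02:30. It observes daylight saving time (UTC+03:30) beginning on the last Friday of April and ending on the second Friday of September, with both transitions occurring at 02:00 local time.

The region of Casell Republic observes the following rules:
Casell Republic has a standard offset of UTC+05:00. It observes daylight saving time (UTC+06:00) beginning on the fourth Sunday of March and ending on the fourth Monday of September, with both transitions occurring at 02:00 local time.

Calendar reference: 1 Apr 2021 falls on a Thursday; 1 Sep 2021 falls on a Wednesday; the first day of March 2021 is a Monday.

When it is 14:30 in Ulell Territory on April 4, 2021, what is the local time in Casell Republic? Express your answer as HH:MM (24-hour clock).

1 April 2021 is a Thursday, so Fridays fall on 2, 9, 16, 23, 30; the last is April 30.
1 September 2021 is a Wednesday, so the first Friday is September 3 and the second is September 10.
Daylight saving runs 30 April – 10 September; April 4, 2021 is outside that window, so Ulell Territory is on standard time at UTC+02:30.
14:30 Ulell Territory − 2h30m = 12:00 UTC.
1 March 2021 is a Monday, so the first Sunday is March 7 and the fourth is March 28.
1 September 2021 is a Wednesday, so the first Monday is September 6 and the fourth is September 27.
At the standard offset (UTC+05:00), 12:00 UTC + 5h = 17:00 Casell Republic standard time.
The standard-time date in Casell Republic, April 4, 2021, lies within the daylight-saving period (28 March – 27 September), so Casell Republic is on daylight time, UTC+06:00.
12:00 UTC + 6h = 18:00 Casell Republic.

18:00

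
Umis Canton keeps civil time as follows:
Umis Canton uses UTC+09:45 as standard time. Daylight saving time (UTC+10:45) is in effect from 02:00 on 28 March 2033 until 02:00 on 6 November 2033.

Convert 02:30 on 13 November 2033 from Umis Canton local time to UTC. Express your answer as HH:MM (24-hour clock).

16:45

Daylight saving runs 28 March – 6 November; 13 November 2033 is outside that window, so Umis Canton is on standard time at UTC+09:45.
02:30 local − 9h45m = 16:45 UTC (rolling into the previous day, 12 November 2033).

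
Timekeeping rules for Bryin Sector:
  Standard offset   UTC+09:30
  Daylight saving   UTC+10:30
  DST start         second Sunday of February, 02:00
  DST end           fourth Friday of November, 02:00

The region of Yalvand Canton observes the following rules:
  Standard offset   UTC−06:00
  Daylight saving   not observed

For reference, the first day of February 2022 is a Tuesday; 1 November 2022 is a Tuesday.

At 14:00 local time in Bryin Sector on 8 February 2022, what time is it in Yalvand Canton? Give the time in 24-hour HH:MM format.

22:30

1 February 2022 is a Tuesday, so the first Sunday is February 6 and the second is February 13.
1 November 2022 is a Tuesday, so the first Friday is November 4 and the fourth is November 25.
8 February 2022 is outside the daylight-saving period (13 February – 25 November), so Bryin Sector is on standard time, UTC+09:30.
14:00 Bryin Sector − 9h30m = 04:30 UTC.
Yalvand Canton has no daylight saving, so its offset is UTC−06:00 year-round.
04:30 UTC − 6h = 22:30 Yalvand Canton (rolling into the previous day, 7 February 2022).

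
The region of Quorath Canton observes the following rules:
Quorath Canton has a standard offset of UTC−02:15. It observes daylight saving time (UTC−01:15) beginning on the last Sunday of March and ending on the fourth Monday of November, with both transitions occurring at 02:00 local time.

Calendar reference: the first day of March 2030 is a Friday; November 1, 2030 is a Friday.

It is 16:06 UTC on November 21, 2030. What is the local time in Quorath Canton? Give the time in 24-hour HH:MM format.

1 March 2030 is a Friday, so Sundays fall on 3, 10, 17, 24, 31; the last is March 31.
1 November 2030 is a Friday, so the first Monday is November 4 and the fourth is November 25.
At the standard offset (UTC−02:15), 16:06 UTC − 2h15m = 13:51 Quorath Canton standard time.
The standard-time date in Quorath Canton, November 21, 2030, falls between 31 March and 25 November, so daylight saving is in effect and Quorath Canton is at UTC−01:15.
16:06 UTC − 1h15m = 14:51 local.

14:51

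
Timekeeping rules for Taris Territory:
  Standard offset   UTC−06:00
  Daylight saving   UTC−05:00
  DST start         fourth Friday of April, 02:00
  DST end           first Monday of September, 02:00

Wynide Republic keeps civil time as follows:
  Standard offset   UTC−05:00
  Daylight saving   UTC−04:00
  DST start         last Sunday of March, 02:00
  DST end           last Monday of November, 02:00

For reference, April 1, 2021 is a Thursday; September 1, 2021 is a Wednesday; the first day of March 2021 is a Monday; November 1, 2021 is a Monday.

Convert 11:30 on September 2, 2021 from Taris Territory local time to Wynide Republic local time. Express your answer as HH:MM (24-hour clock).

1 April 2021 is a Thursday, so the first Friday is April 2 and the fourth is April 23.
1 September 2021 is a Wednesday, so the first Monday is September 6.
September 2, 2021 lies within the daylight-saving period (23 April – 6 September), so Taris Territory is on daylight time, UTC−05:00.
11:30 Taris Territory + 5h = 16:30 UTC.
1 March 2021 is a Monday, so Sundays fall on 7, 14, 21, 28; the last is March 28.
1 November 2021 is a Monday, so Mondays fall on 1, 8, 15, 22, 29; the last is November 29.
At the standard offset (UTC−05:00), 16:30 UTC − 5h = 11:30 Wynide Republic standard time.
The standard-time date in Wynide Republic, September 2, 2021, falls between 28 March and 29 November, so daylight saving is in effect and Wynide Republic is at UTC−04:00.
16:30 UTC − 4h = 12:30 Wynide Republic.

12:30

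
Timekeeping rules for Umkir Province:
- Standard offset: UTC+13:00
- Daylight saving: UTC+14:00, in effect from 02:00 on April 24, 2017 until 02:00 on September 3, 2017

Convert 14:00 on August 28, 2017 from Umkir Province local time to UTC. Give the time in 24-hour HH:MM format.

August 28, 2017 lies within the daylight-saving period (24 April – 3 September), so Umkir Province is on daylight time, UTC+14:00.
14:00 local − 14h = 00:00 UTC.

00:00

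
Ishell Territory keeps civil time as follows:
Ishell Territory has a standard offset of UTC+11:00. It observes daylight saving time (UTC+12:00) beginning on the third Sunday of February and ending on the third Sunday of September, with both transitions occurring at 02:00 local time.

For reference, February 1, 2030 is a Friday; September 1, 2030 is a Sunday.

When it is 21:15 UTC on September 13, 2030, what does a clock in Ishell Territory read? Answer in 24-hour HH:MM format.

1 February 2030 is a Friday, so the first Sunday is February 3 and the third is February 17.
1 September 2030 is a Sunday, so the first Sunday is September 1 and the third is September 15.
At the standard offset (UTC+11:00), 21:15 UTC + 11h = 08:15 Ishell Territory standard time (rolling into the next day, 14 September 2030).
The standard-time date in Ishell Territory, September 14, 2030, falls between 17 February and 15 September, so daylight saving is in effect and Ishell Territory is at UTC+12:00.
21:15 UTC + 12h = 09:15 local (rolling into the next day, 14 September 2030).

09:15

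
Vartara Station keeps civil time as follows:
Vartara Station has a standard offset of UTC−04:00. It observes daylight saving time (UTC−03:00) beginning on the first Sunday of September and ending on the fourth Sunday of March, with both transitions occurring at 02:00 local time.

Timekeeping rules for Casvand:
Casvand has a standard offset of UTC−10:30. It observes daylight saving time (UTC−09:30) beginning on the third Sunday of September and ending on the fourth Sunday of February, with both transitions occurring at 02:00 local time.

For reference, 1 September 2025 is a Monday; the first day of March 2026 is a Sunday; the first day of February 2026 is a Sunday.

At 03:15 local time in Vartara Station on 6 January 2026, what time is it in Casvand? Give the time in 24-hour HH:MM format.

20:45

1 September 2025 is a Monday, so the first Sunday is September 7.
1 March 2026 is a Sunday, so the first Sunday is March 1 and the fourth is March 22.
Daylight saving runs 7 September 2025 – 22 March 2026; 6 January 2026 is inside that window, so Vartara Station is at UTC−03:00.
03:15 Vartara Station + 3h = 06:15 UTC.
1 September 2025 is a Monday, so the first Sunday is September 7 and the third is September 21.
1 February 2026 is a Sunday, so the first Sunday is February 1 and the fourth is February 22.
At the standard offset (UTC−10:30), 06:15 UTC − 10h30m = 19:45 Casvand standard time (rolling into the previous day, 5 January 2026).
The standard-time date in Casvand, 5 January 2026, falls between 21 September 2025 and 22 February 2026, so daylight saving is in effect and Casvand is at UTC−09:30.
06:15 UTC − 9h30m = 20:45 Casvand (rolling into the previous day, 5 January 2026).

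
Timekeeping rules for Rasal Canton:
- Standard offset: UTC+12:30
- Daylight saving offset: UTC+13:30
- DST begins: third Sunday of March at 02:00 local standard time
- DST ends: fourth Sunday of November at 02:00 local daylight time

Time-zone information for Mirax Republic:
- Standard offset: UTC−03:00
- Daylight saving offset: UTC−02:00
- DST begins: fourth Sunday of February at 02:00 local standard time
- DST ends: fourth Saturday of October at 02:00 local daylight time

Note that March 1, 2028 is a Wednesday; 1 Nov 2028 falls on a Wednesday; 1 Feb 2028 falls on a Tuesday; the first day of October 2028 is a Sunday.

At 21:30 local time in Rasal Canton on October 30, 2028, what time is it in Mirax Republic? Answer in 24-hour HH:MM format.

05:00

1 March 2028 is a Wednesday, so the first Sunday is March 5 and the third is March 19.
1 November 2028 is a Wednesday, so the first Sunday is November 5 and the fourth is November 26.
October 30, 2028 falls between 19 March and 26 November, so daylight saving is in effect and Rasal Canton is at UTC+13:30.
21:30 Rasal Canton − 13h30m = 08:00 UTC.
1 February 2028 is a Tuesday, so the first Sunday is February 6 and the fourth is February 27.
1 October 2028 is a Sunday, so the first Saturday is October 7 and the fourth is October 28.
At the standard offset (UTC−03:00), 08:00 UTC − 3h = 05:00 Mirax Republic standard time.
Daylight saving runs 27 February – 28 October; the standard-time date in Mirax Republic, October 30, 2028, is outside that window, so Mirax Republic is on standard time at UTC−03:00.
08:00 UTC − 3h = 05:00 Mirax Republic.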